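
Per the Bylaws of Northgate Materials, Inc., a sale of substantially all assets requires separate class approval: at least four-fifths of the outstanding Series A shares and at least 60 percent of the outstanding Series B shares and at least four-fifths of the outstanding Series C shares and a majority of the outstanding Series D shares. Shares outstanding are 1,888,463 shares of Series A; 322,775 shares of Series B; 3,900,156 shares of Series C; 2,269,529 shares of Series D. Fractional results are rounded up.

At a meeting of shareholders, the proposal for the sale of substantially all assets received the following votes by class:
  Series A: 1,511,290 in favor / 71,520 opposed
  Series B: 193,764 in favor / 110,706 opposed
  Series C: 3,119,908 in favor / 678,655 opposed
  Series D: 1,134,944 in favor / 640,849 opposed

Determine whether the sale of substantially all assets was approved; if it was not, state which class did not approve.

Not approved — the Series C shares did not give the required vote.

Series A: 4/5 of 1888463 = 1510770.40, rounded up to 1510771; 1,510,771 required, 1,511,290 in favor — approved.
Series B: 3/5 of 322775 = 193665; 193,665 required, 193,764 in favor — approved.
Series C: 4/5 of 3900156 = 3120124.80, rounded up to 3120125; 3,120,125 required, 3,119,908 in favor — not approved.
Series D: a majority of 2269529 is 1134765; 1,134,765 required, 1,134,944 in favor — approved.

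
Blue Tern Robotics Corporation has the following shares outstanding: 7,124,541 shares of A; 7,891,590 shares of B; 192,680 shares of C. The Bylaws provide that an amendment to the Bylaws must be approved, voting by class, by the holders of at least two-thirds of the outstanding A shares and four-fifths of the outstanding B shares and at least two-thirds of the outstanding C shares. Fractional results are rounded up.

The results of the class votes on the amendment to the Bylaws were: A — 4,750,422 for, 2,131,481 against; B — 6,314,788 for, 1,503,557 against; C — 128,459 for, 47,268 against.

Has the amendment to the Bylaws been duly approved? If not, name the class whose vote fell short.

A: 2/3 of 7124541 = 4749694; 4,749,694 required, 4,750,422 in favor — approved.
B: 4/5 of 7891590 = 6313272; 6,313,272 required, 6,314,788 in favor — approved.
C: 2/3 of 192680 = 128453.33, rounded up to 128454; 128,454 required, 128,459 in favor — approved.

Approved — every class gave the required vote.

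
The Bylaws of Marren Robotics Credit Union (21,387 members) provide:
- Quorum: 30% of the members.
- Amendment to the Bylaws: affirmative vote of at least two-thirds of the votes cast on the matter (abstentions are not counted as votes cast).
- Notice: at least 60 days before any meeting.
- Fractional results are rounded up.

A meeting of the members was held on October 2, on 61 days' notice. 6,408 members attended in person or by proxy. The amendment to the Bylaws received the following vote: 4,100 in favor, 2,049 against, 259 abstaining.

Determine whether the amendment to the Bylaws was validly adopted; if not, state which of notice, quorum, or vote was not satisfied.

Invalid — quorum requirement not satisfied.

Notice: 61 days given; 60 required. Satisfied.
Quorum: 30% of 21,387 = 6,416.10, rounded up to 6,417; 6,408 present. Not satisfied.
Vote: requires two-thirds of the votes cast (6,408 − 259 abstaining = 6,149); 2/3 of 6149 = 4099.33, rounded up to 4100, so 4,100 needed; 4,100 in favor. Satisfied.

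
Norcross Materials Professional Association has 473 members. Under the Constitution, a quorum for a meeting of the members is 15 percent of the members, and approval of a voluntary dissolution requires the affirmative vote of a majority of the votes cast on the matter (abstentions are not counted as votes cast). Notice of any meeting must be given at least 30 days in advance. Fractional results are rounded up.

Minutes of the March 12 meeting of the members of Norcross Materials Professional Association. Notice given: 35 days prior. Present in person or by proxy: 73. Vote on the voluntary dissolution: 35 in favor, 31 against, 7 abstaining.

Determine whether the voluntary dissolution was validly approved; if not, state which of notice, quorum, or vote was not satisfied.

Notice: 35 days given; 30 required. Satisfied.
Quorum: 15% of 473 = 70.95, rounded up to 71; 73 present. Satisfied.
Vote: requires a majority of the votes cast (73 − 7 abstaining = 66); a majority of 66 is 34, so 34 needed; 35 in favor. Satisfied.

Valid — all requirements satisfied.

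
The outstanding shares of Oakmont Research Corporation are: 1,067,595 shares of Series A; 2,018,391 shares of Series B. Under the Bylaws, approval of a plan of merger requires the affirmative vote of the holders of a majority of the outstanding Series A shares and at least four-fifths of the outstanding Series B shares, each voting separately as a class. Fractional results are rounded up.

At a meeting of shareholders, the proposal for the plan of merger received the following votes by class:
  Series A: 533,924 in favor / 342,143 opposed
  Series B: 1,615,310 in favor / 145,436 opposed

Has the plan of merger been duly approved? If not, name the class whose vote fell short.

Series A: a majority of 1067595 is 533798; 533,798 required, 533,924 in favor — approved.
Series B: 4/5 of 2018391 = 1614712.80, rounded up to 1614713; 1,614,713 required, 1,615,310 in favor — approved.

Approved — every class gave the required vote.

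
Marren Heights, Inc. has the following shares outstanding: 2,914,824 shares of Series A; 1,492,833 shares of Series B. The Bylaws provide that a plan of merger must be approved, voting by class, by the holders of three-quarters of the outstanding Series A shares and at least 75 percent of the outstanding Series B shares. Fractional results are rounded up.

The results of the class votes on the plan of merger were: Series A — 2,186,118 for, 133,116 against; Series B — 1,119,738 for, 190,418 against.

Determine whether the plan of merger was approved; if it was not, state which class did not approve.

Series A: 3/4 of 2914824 = 2186118; 2,186,118 required, 2,186,118 in favor — approved.
Series B: 3/4 of 1492833 = 1119624.75, rounded up to 1119625; 1,119,625 required, 1,119,738 in favor — approved.

Approved — every class gave the required vote.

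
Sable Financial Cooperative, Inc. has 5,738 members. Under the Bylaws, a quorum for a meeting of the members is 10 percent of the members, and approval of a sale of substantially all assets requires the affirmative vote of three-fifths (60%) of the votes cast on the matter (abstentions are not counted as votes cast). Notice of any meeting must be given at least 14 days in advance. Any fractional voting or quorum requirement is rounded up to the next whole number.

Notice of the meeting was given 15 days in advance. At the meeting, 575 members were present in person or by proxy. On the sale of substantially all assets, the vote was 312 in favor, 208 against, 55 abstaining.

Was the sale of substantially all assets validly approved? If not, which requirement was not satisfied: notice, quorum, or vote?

Notice: 15 days given; 14 required. Satisfied.
Quorum: 10% of 5,738 = 573.80, rounded up to 574; 575 present. Satisfied.
Vote: requires three-fifths of the votes cast (575 − 55 abstaining = 520); 3/5 of 520 = 312, so 312 needed; 312 in favor. Satisfied.

Valid — all requirements satisfied.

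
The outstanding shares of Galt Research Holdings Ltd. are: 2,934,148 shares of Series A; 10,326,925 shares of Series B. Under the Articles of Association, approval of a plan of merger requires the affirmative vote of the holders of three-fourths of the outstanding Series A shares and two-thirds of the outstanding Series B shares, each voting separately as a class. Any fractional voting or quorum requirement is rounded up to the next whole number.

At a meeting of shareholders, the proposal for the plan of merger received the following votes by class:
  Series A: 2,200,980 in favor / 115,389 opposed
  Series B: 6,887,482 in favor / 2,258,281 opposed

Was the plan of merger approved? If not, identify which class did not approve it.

Approved — every class gave the required vote.

Series A: 3/4 of 2934148 = 2200611; 2,200,611 required, 2,200,980 in favor — approved.
Series B: 2/3 of 10326925 = 6884616.67, rounded up to 6884617; 6,884,617 required, 6,887,482 in favor — approved.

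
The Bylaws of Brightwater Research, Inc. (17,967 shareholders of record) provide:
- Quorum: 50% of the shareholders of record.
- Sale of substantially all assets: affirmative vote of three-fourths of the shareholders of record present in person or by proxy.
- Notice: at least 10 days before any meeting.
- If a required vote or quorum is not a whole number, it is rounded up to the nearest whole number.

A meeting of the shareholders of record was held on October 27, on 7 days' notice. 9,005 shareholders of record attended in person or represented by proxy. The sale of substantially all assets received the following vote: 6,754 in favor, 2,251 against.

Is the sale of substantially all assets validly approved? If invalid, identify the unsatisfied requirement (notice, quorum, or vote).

Notice: 7 days given; 10 required. Not satisfied.
Quorum: 50% of 17,967 = 8,983.50, rounded up to 8,984; 9,005 present. Satisfied.
Vote: requires three-fourths of those present (9,005); 3/4 of 9005 = 6753.75, rounded up to 6754, so 6,754 needed; 6,754 in favor. Satisfied.

Invalid — notice requirement not satisfied.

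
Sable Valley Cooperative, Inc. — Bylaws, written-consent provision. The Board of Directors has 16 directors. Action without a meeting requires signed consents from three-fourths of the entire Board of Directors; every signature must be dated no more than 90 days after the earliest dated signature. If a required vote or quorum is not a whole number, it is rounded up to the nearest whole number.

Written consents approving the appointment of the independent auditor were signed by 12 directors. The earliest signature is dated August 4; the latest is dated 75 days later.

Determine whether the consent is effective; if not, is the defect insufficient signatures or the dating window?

Effective — both the signature and dating-window requirements are satisfied.

Signatures required: three-fourths of 16 — 3/4 of 16 = 12, so 12 needed; 12 signed. Sufficient.
Dating window: the latest signature is 75 days after the earliest; the limit is 90 days. Within the window.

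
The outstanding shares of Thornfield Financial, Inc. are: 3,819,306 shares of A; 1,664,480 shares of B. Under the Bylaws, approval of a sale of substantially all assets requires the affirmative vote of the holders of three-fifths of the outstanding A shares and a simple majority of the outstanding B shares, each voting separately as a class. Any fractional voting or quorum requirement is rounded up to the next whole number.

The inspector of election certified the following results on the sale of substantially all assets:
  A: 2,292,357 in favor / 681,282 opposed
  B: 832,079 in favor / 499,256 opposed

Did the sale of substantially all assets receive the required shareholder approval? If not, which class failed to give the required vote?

A: 3/5 of 3819306 = 2291583.60, rounded up to 2291584; 2,291,584 required, 2,292,357 in favor — approved.
B: a majority of 1664480 is 832241; 832,241 required, 832,079 in favor — not approved.

Not approved — the B shares did not give the required vote.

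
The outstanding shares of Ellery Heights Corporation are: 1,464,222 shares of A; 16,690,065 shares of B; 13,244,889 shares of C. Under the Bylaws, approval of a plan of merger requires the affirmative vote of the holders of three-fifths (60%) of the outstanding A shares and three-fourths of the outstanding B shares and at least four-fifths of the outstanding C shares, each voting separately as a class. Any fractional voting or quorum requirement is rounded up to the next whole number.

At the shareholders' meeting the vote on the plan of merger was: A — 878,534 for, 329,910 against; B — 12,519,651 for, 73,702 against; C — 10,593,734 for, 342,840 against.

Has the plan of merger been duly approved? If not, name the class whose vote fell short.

Not approved — the C shares did not give the required vote.

A: 3/5 of 1464222 = 878533.20, rounded up to 878534; 878,534 required, 878,534 in favor — approved.
B: 3/4 of 16690065 = 12517548.75, rounded up to 12517549; 12,517,549 required, 12,519,651 in favor — approved.
C: 4/5 of 13244889 = 10595911.20, rounded up to 10595912; 10,595,912 required, 10,593,734 in favor — not approved.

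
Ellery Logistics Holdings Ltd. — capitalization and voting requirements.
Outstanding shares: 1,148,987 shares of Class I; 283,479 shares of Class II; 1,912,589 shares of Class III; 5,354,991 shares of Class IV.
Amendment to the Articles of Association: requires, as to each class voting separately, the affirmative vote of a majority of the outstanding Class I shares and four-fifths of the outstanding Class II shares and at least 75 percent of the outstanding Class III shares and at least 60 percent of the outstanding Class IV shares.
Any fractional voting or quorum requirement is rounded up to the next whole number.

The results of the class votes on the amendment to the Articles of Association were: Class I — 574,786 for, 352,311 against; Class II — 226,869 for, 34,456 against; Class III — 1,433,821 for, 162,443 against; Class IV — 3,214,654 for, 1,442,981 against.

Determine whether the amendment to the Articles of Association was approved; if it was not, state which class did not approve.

Class I: a majority of 1148987 is 574494; 574,494 required, 574,786 in favor — approved.
Class II: 4/5 of 283479 = 226783.20, rounded up to 226784; 226,784 required, 226,869 in favor — approved.
Class III: 3/4 of 1912589 = 1434441.75, rounded up to 1434442; 1,434,442 required, 1,433,821 in favor — not approved.
Class IV: 3/5 of 5354991 = 3212994.60, rounded up to 3212995; 3,212,995 required, 3,214,654 in favor — approved.

Not approved — the Class III shares did not give the required vote.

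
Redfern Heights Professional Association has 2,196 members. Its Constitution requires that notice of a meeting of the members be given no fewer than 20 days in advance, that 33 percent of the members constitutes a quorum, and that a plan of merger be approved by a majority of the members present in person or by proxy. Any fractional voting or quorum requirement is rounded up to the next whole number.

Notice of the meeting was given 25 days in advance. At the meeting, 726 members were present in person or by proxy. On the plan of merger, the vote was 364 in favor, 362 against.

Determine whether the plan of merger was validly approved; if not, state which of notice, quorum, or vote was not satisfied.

Valid — all requirements satisfied.

Notice: 25 days given; 20 required. Satisfied.
Quorum: 33% of 2,196 = 724.68, rounded up to 725; 726 present. Satisfied.
Vote: requires a majority of those present (726); a majority of 726 is 364, so 364 needed; 364 in favor. Satisfied.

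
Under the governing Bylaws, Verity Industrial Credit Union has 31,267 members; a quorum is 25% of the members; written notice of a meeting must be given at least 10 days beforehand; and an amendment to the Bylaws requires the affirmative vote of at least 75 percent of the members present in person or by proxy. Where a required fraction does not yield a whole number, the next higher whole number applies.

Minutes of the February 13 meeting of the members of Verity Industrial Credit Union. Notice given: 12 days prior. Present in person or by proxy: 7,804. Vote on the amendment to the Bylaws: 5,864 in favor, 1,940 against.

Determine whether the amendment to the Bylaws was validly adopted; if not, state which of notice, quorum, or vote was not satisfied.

Invalid — quorum requirement not satisfied.

Notice: 12 days given; 10 required. Satisfied.
Quorum: 25% of 31,267 = 7,816.75, rounded up to 7,817; 7,804 present. Not satisfied.
Vote: requires three-fourths of those present (7,804); 3/4 of 7804 = 5853, so 5,853 needed; 5,864 in favor. Satisfied.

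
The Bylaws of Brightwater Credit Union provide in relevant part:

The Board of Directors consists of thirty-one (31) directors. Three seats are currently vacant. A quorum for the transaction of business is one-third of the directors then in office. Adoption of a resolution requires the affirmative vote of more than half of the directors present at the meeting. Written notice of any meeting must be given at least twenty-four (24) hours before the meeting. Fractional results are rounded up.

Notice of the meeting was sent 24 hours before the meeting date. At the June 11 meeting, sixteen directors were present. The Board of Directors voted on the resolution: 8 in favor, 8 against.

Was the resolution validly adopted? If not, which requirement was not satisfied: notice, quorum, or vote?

Notice: 24 hours given; 24 required (24 ≥ 24). Satisfied.
Quorum: 16 present; quorum is 10. Satisfied.
Vote: the resolution requires a majority of the directors present (16). A majority of 16 is 9, so 9 affirmative votes are needed; 8 voted in favor. Not satisfied.

Invalid — vote requirement not satisfied.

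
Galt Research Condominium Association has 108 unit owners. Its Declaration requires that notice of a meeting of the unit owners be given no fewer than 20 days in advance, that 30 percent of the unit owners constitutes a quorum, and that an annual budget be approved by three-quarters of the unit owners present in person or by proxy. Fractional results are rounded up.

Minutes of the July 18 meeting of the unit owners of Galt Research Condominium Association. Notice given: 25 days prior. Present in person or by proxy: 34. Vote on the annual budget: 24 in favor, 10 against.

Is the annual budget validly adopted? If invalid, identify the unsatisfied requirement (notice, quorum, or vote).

Notice: 25 days given; 20 required. Satisfied.
Quorum: 30% of 108 = 32.40, rounded up to 33; 34 present. Satisfied.
Vote: requires three-fourths of those present (34); 3/4 of 34 = 25.50, rounded up to 26, so 26 needed; 24 in favor. Not satisfied.

Invalid — vote requirement not satisfied.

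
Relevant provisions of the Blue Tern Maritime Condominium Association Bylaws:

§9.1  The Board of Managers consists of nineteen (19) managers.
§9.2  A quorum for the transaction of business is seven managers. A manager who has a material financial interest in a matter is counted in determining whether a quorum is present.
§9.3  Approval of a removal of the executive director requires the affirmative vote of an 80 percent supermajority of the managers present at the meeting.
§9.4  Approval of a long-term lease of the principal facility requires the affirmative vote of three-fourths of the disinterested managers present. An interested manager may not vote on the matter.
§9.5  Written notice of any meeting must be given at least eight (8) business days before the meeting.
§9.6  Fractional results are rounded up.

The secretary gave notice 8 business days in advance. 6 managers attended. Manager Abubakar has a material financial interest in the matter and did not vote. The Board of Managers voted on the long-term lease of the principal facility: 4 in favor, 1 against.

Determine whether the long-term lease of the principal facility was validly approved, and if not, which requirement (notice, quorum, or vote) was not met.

Notice: 8 business days given; 8 required (8 ≥ 8). Satisfied.
Quorum: 6 present (interested managers count toward quorum); quorum is 7. Not satisfied.
Vote: the long-term lease of the principal facility requires three-fourths of the disinterested managers present (6 − 1 = 5). 3/4 of 5 = 3.75, rounded up to 4, so 4 affirmative votes are needed; 4 voted in favor. Satisfied. (Moot — without a quorum no business can be validly transacted.)

Invalid — quorum requirement not satisfied.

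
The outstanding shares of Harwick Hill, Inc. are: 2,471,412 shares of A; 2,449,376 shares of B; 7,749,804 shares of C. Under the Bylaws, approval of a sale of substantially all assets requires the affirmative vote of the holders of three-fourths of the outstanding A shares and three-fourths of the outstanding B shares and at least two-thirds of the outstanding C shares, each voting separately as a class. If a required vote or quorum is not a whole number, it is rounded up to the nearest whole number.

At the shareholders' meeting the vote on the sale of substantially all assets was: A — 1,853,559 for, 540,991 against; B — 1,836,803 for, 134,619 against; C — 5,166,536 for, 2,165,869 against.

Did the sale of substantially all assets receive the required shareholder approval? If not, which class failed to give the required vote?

Not approved — the B shares did not give the required vote.

A: 3/4 of 2471412 = 1853559; 1,853,559 required, 1,853,559 in favor — approved.
B: 3/4 of 2449376 = 1837032; 1,837,032 required, 1,836,803 in favor — not approved.
C: 2/3 of 7749804 = 5166536; 5,166,536 required, 5,166,536 in favor — approved.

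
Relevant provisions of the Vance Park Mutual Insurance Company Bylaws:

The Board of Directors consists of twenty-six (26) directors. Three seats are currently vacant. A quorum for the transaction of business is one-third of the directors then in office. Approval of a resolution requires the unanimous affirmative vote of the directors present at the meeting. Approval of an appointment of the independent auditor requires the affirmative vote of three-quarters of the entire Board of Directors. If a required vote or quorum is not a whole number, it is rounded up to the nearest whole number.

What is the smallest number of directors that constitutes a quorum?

1/3 of 23 = 7.67, rounded up to 8.

8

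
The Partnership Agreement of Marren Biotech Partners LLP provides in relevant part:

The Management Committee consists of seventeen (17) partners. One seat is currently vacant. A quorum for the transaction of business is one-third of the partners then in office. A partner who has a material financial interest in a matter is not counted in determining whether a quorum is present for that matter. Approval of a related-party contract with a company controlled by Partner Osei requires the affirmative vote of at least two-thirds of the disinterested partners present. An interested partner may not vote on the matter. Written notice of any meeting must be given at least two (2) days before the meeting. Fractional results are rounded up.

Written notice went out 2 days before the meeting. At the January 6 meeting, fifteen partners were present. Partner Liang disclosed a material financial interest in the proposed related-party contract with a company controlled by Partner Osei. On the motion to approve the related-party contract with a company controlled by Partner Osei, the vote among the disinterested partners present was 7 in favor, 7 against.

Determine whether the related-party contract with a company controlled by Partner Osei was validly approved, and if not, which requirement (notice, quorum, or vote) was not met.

Invalid — vote requirement not satisfied.

Notice: 2 days given; 2 required (2 ≥ 2). Satisfied.
Quorum: 15 present, but the 1 interested partner does not count, leaving 14. Quorum is 6. Satisfied.
Vote: the related-party contract with a company controlled by Partner Osei requires two-thirds of the disinterested partners present (15 − 1 = 14). 2/3 of 14 = 9.33, rounded up to 10, so 10 affirmative votes are needed; 7 voted in favor. Not satisfied.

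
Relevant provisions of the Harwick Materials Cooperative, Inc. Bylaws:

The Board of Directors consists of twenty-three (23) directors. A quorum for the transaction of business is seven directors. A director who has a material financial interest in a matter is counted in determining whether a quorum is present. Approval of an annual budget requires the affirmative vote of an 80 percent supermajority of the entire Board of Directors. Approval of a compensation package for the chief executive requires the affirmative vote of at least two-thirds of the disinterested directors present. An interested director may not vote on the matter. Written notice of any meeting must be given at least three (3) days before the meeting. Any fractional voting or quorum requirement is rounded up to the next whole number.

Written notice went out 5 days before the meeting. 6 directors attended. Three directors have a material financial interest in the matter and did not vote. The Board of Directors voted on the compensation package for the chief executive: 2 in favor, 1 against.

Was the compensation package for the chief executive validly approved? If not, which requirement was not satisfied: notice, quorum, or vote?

Invalid — quorum requirement not satisfied.

Notice: 5 days given; 3 required (5 ≥ 3). Satisfied.
Quorum: 6 present (interested directors count toward quorum); quorum is 7. Not satisfied.
Vote: the compensation package for the chief executive requires two-thirds of the disinterested directors present (6 − 3 = 3). 2/3 of 3 = 2, so 2 affirmative votes are needed; 2 voted in favor. Satisfied. (Moot — without a quorum no business can be validly transacted.)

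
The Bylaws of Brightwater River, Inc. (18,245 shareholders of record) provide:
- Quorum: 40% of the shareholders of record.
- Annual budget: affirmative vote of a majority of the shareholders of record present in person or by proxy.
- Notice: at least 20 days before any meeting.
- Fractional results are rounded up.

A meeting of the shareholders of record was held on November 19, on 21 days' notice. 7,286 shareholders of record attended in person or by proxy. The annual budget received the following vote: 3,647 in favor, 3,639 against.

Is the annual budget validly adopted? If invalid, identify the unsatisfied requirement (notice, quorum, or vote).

Invalid — quorum requirement not satisfied.

Notice: 21 days given; 20 required. Satisfied.
Quorum: 40% of 18,245 = 7,298; 7,286 present. Not satisfied.
Vote: requires a majority of those present (7,286); a majority of 7286 is 3644, so 3,644 needed; 3,647 in favor. Satisfied.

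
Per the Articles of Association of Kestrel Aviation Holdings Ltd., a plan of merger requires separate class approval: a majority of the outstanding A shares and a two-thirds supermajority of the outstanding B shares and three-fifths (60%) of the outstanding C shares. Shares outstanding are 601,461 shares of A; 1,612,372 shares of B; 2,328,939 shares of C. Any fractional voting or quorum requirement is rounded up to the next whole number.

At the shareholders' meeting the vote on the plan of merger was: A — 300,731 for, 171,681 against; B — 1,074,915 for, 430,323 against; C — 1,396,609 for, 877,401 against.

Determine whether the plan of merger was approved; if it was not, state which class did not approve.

Not approved — the C shares did not give the required vote.

A: a majority of 601461 is 300731; 300,731 required, 300,731 in favor — approved.
B: 2/3 of 1612372 = 1074914.67, rounded up to 1074915; 1,074,915 required, 1,074,915 in favor — approved.
C: 3/5 of 2328939 = 1397363.40, rounded up to 1397364; 1,397,364 required, 1,396,609 in favor — not approved.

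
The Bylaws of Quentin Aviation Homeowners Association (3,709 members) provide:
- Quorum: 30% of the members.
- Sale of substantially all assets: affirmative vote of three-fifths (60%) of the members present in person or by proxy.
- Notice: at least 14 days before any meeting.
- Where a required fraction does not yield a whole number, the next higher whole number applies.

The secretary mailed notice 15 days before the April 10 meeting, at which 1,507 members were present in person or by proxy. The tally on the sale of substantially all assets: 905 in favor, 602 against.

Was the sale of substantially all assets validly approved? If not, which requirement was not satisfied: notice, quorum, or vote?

Valid — all requirements satisfied.

Notice: 15 days given; 14 required. Satisfied.
Quorum: 30% of 3,709 = 1,112.70, rounded up to 1,113; 1,507 present. Satisfied.
Vote: requires three-fifths of those present (1,507); 3/5 of 1507 = 904.20, rounded up to 905, so 905 needed; 905 in favor. Satisfied.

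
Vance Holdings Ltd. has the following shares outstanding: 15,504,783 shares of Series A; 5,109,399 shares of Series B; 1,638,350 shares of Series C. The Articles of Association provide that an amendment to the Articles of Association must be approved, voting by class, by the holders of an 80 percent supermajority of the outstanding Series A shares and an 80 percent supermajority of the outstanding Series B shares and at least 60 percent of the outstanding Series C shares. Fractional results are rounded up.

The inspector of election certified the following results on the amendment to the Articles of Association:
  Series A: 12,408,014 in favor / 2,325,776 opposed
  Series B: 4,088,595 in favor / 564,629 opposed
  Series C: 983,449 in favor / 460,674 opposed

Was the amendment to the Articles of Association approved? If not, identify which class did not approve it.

Approved — every class gave the required vote.

Series A: 4/5 of 15504783 = 12403826.40, rounded up to 12403827; 12,403,827 required, 12,408,014 in favor — approved.
Series B: 4/5 of 5109399 = 4087519.20, rounded up to 4087520; 4,087,520 required, 4,088,595 in favor — approved.
Series C: 3/5 of 1638350 = 983010; 983,010 required, 983,449 in favor — approved.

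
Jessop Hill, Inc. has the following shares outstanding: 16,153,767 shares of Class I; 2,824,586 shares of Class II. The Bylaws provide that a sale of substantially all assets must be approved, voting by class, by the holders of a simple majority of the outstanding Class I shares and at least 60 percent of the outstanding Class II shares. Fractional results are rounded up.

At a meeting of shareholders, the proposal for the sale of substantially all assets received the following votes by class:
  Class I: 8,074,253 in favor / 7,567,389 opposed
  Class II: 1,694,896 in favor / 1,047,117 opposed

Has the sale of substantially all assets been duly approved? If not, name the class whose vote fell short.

Not approved — the Class I shares did not give the required vote.

Class I: a majority of 16153767 is 8076884; 8,076,884 required, 8,074,253 in favor — not approved.
Class II: 3/5 of 2824586 = 1694751.60, rounded up to 1694752; 1,694,752 required, 1,694,896 in favor — approved.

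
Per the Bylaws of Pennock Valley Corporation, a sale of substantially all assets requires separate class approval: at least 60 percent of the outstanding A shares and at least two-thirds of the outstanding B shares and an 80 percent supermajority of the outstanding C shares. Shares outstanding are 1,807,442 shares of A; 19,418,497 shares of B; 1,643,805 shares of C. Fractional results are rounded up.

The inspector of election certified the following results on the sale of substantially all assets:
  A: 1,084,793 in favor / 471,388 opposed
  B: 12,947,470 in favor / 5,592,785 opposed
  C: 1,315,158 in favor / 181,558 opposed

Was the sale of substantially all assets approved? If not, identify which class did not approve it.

A: 3/5 of 1807442 = 1084465.20, rounded up to 1084466; 1,084,466 required, 1,084,793 in favor — approved.
B: 2/3 of 19418497 = 12945664.67, rounded up to 12945665; 12,945,665 required, 12,947,470 in favor — approved.
C: 4/5 of 1643805 = 1315044; 1,315,044 required, 1,315,158 in favor — approved.

Approved — every class gave the required vote.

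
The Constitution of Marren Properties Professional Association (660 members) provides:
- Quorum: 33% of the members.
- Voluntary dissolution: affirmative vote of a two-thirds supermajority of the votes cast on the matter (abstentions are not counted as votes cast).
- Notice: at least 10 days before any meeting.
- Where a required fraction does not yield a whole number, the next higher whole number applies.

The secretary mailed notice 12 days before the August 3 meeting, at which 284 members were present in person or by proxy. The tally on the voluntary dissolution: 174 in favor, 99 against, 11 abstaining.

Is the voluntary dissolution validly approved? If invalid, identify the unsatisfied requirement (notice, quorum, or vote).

Notice: 12 days given; 10 required. Satisfied.
Quorum: 33% of 660 = 217.80, rounded up to 218; 284 present. Satisfied.
Vote: requires two-thirds of the votes cast (284 − 11 abstaining = 273); 2/3 of 273 = 182, so 182 needed; 174 in favor. Not satisfied.

Invalid — vote requirement not satisfied.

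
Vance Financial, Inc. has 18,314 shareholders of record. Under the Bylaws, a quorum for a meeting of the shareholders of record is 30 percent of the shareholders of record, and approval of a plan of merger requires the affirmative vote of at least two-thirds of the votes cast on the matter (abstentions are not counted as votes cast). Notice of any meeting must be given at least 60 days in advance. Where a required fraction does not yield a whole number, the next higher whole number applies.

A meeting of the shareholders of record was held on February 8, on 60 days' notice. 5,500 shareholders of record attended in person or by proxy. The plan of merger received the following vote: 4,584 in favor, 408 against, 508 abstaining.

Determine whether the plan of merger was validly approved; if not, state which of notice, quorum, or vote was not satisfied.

Notice: 60 days given; 60 required. Satisfied.
Quorum: 30% of 18,314 = 5,494.20, rounded up to 5,495; 5,500 present. Satisfied.
Vote: requires two-thirds of the votes cast (5,500 − 508 abstaining = 4,992); 2/3 of 4992 = 3328, so 3,328 needed; 4,584 in favor. Satisfied.

Valid — all requirements satisfied.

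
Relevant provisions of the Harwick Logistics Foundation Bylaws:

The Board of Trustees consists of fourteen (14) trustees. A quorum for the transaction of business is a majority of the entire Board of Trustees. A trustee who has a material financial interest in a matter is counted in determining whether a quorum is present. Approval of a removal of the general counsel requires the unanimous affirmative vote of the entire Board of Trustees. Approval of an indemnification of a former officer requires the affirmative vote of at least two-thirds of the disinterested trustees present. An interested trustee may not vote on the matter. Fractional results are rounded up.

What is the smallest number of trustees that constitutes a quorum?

A majority of 14 is 8.

8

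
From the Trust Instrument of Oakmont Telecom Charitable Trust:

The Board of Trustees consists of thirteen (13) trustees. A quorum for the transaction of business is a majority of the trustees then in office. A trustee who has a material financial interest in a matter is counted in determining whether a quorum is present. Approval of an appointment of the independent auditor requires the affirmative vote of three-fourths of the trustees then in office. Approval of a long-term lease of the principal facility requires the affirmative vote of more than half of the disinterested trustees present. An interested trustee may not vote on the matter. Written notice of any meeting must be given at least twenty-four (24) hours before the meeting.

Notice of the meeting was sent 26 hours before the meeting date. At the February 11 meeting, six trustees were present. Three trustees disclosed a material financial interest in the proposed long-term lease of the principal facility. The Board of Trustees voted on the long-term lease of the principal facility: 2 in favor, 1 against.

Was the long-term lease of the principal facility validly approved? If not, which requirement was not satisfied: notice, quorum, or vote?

Invalid — quorum requirement not satisfied.

Notice: 26 hours given; 24 required (26 ≥ 24). Satisfied.
Quorum: 6 present (interested trustees count toward quorum); quorum is 7. Not satisfied.
Vote: the long-term lease of the principal facility requires a majority of the disinterested trustees present (6 − 3 = 3). A majority of 3 is 2, so 2 affirmative votes are needed; 2 voted in favor. Satisfied. (Moot — without a quorum no business can be validly transacted.)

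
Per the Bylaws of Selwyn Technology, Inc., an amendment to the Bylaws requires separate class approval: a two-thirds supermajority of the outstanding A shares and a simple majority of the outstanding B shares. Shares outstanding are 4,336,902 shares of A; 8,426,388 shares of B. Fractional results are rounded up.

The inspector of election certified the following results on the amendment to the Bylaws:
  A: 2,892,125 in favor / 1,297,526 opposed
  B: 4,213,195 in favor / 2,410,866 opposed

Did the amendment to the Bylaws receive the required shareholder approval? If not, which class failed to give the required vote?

A: 2/3 of 4336902 = 2891268; 2,891,268 required, 2,892,125 in favor — approved.
B: a majority of 8426388 is 4213195; 4,213,195 required, 4,213,195 in favor — approved.

Approved — every class gave the required vote.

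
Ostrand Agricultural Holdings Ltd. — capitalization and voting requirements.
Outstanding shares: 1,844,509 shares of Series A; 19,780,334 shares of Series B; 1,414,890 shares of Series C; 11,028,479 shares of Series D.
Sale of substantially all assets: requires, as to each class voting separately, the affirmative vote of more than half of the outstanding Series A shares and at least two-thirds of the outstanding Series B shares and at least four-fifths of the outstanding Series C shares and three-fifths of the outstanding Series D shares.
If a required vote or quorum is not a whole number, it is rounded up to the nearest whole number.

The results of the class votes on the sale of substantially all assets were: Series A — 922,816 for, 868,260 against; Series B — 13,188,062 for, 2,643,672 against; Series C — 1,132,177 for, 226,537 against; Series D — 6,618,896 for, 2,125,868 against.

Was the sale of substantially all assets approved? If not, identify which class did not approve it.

Approved — every class gave the required vote.

Series A: a majority of 1844509 is 922255; 922,255 required, 922,816 in favor — approved.
Series B: 2/3 of 19780334 = 13186889.33, rounded up to 13186890; 13,186,890 required, 13,188,062 in favor — approved.
Series C: 4/5 of 1414890 = 1131912; 1,131,912 required, 1,132,177 in favor — approved.
Series D: 3/5 of 11028479 = 6617087.40, rounded up to 6617088; 6,617,088 required, 6,618,896 in favor — approved.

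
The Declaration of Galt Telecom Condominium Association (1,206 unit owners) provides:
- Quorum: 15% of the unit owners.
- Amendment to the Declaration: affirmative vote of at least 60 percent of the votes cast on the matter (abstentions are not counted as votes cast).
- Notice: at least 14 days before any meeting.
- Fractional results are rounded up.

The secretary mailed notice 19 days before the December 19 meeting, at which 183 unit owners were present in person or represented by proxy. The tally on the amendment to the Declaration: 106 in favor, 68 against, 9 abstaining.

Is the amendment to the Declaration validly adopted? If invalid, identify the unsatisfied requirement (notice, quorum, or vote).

Valid — all requirements satisfied.

Notice: 19 days given; 14 required. Satisfied.
Quorum: 15% of 1,206 = 180.90, rounded up to 181; 183 present. Satisfied.
Vote: requires three-fifths of the votes cast (183 − 9 abstaining = 174); 3/5 of 174 = 104.40, rounded up to 105, so 105 needed; 106 in favor. Satisfied.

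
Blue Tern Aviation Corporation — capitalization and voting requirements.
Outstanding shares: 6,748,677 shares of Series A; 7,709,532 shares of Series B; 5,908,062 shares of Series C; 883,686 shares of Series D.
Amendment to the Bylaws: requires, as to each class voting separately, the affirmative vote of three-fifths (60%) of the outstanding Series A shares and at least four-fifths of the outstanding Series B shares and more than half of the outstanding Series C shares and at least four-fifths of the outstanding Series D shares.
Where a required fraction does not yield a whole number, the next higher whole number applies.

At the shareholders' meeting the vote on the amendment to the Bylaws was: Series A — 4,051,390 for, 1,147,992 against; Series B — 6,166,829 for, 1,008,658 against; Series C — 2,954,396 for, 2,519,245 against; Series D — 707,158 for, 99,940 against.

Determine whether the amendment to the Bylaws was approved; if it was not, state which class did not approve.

Not approved — the Series B shares did not give the required vote.

Series A: 3/5 of 6748677 = 4049206.20, rounded up to 4049207; 4,049,207 required, 4,051,390 in favor — approved.
Series B: 4/5 of 7709532 = 6167625.60, rounded up to 6167626; 6,167,626 required, 6,166,829 in favor — not approved.
Series C: a majority of 5908062 is 2954032; 2,954,032 required, 2,954,396 in favor — approved.
Series D: 4/5 of 883686 = 706948.80, rounded up to 706949; 706,949 required, 707,158 in favor — approved.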